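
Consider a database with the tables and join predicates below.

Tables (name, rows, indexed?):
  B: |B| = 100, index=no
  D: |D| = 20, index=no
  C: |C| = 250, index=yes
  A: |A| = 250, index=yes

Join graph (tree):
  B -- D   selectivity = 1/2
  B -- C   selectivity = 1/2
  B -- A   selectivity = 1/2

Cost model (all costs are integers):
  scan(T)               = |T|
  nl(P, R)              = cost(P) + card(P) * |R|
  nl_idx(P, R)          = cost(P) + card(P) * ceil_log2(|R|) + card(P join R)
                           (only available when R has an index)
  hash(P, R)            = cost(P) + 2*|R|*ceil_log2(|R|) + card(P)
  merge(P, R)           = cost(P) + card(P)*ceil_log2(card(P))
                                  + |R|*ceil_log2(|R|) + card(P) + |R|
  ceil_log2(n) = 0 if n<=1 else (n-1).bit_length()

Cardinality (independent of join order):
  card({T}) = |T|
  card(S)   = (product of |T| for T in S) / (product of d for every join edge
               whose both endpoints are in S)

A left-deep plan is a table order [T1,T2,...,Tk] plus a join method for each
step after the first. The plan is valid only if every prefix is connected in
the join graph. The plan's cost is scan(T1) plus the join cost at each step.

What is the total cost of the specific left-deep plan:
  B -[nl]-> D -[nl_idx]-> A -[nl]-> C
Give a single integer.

31385100

step 1: scan B: cost=100, card=100
step 2: join D via nl
    card(P join D) = 100*20/(2) = 1000
    cost = 100 + 100*20 = 2100
step 3: join A via nl_idx
    card(P join A) = 1000*250/(2) = 125000
    cost = 2100 + 1000*8 + 125000 = 135100
step 4: join C via nl
    card(P join C) = 125000*250/(2) = 15625000
    cost = 135100 + 125000*250 = 31385100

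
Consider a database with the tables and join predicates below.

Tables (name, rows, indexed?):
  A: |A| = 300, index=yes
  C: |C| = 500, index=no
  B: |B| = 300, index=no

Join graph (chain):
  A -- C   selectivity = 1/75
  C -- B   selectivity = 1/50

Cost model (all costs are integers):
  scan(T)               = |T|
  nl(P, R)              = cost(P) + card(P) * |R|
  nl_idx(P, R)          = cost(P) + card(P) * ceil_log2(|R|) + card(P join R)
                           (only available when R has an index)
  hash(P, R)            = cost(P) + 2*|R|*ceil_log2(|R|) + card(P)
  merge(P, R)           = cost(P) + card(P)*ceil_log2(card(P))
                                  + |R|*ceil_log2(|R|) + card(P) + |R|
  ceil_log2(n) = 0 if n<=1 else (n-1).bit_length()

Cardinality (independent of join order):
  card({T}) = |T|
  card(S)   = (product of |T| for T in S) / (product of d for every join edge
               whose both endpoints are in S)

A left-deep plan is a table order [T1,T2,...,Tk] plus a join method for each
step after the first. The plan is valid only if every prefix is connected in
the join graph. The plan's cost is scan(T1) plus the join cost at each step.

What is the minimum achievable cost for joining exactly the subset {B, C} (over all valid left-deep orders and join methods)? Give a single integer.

Selinger DP over subsets of {B,C}:
  {C}: scan cost=500, card=500
  {B}: scan cost=300, card=300
  {BC}: card=3000; try (B,hash)→6400, (C,merge)→8300, (B,merge)→8500, (C,hash)→9600, (C,nl)→150300, (B,nl)→150500; best=6400 via (B,hash)

6400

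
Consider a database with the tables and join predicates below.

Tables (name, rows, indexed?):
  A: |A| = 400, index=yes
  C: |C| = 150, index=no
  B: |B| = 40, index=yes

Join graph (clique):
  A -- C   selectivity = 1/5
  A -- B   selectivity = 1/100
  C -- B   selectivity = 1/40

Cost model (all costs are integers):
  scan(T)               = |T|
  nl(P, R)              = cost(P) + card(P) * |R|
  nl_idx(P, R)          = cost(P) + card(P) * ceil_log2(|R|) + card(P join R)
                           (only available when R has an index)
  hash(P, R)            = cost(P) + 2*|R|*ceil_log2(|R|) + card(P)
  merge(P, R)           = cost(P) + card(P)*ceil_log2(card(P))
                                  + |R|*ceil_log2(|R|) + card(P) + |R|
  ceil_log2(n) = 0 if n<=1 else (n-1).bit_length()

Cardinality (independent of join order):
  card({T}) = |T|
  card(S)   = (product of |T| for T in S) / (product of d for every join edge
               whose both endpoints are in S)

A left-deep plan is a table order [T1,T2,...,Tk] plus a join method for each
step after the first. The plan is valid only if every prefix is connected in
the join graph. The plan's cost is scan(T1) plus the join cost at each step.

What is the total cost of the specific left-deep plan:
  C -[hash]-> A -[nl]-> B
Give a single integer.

487500

step 1: scan C: cost=150, card=150
step 2: join A via hash
    card(P join A) = 150*400/(5) = 12000
    cost = 150 + 2*400*9 + 150 = 7500
step 3: join B via nl
    card(P join B) = 12000*40/(100*40) = 120
    cost = 7500 + 12000*40 = 487500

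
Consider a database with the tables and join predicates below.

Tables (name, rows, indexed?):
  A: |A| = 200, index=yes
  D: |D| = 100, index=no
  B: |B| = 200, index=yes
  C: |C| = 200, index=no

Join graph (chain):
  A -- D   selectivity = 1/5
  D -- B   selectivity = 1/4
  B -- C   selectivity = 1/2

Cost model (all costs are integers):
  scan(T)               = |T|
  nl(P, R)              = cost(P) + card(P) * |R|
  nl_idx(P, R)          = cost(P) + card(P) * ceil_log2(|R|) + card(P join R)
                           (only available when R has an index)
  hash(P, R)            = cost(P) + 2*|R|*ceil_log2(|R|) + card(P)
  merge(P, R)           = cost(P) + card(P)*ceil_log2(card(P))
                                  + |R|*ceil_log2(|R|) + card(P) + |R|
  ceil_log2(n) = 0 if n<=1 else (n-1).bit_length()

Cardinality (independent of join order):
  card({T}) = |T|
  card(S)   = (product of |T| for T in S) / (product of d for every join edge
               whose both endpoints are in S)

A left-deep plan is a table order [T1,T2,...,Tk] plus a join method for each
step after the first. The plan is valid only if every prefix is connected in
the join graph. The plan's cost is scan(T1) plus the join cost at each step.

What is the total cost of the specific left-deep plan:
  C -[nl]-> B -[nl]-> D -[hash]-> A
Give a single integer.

2543400

step 1: scan C: cost=200, card=200
step 2: join B via nl
    card(P join B) = 200*200/(2) = 20000
    cost = 200 + 200*200 = 40200
step 3: join D via nl
    card(P join D) = 20000*100/(4) = 500000
    cost = 40200 + 20000*100 = 2040200
step 4: join A via hash
    card(P join A) = 500000*200/(5) = 20000000
    cost = 2040200 + 2*200*8 + 500000 = 2543400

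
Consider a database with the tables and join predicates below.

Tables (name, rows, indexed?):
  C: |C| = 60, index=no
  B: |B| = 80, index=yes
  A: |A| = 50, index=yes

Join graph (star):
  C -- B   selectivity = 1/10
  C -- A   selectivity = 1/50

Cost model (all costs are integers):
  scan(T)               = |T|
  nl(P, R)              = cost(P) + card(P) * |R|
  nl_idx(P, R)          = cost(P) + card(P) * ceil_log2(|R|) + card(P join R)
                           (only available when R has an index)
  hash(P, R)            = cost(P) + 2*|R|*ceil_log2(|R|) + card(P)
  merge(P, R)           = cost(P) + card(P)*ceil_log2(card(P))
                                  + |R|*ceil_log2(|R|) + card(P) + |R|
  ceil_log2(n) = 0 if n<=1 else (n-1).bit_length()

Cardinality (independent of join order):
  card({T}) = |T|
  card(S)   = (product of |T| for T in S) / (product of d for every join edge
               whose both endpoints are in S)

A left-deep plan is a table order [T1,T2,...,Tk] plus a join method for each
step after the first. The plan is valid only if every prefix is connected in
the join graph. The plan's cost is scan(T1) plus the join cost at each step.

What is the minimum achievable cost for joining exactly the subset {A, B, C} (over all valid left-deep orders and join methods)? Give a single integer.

1380

Selinger DP over subsets of {A,B,C}:
  {C}: scan cost=60, card=60
  {B}: scan cost=80, card=80
  {A}: scan cost=50, card=50
  {BC}: card=480; try (C,hash)→880, (B,nl_idx)→960, (B,merge)→1120, (C,merge)→1140, (B,hash)→1240, (B,nl)→4860 …(+1); best=880 via (C,hash)
  {AC}: card=60; try (A,nl_idx)→480, (A,hash)→720, (C,hash)→820, (C,merge)→820, (A,merge)→830, (C,nl)→3050 …(+1); best=480 via (A,nl_idx)
  {ABC}: card=480; try (B,nl_idx)→1380, (B,merge)→1540, (B,hash)→1660, (A,hash)→1960, (A,nl_idx)→4240, (B,nl)→5280 …(+2); best=1380 via (B,nl_idx)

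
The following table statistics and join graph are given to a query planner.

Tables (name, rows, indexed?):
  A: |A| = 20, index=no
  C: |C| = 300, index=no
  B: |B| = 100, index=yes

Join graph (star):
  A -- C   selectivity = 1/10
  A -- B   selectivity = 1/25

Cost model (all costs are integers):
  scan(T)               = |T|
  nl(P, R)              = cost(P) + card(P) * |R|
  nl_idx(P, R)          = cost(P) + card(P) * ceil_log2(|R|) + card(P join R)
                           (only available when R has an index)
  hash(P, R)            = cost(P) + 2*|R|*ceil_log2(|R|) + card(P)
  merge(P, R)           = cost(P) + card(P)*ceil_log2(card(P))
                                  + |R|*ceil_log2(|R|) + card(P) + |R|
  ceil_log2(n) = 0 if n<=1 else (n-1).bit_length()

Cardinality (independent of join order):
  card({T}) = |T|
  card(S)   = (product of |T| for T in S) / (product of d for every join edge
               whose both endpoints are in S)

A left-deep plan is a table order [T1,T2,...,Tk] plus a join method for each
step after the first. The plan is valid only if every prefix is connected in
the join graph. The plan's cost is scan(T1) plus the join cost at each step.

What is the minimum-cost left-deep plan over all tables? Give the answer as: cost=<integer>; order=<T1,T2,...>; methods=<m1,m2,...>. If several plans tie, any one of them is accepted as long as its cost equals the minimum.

cost=2800; order=C,A,B; methods=hash,hash

Selinger DP (subsets sized 1..n):
  {A}: scan cost=20, card=20
  {C}: scan cost=300, card=300
  {B}: scan cost=100, card=100
  {AC}: card=600; try (A,hash)→800, (C,merge)→3140, (A,merge)→3420, (C,hash)→5440, (C,nl)→6020, (A,nl)→6300; best=800 via (A,hash)
  {AB}: card=80; try (B,nl_idx)→240, (A,hash)→400, (B,merge)→940, (A,merge)→1020, (B,hash)→1440, (B,nl)→2020 …(+1); best=240 via (B,nl_idx)
  {ABC}: card=2400; try (B,hash)→2800, (C,merge)→3880, (C,hash)→5720, (B,nl_idx)→7400, (B,merge)→8200, (C,nl)→24240 …(+1); best=2800 via (B,hash)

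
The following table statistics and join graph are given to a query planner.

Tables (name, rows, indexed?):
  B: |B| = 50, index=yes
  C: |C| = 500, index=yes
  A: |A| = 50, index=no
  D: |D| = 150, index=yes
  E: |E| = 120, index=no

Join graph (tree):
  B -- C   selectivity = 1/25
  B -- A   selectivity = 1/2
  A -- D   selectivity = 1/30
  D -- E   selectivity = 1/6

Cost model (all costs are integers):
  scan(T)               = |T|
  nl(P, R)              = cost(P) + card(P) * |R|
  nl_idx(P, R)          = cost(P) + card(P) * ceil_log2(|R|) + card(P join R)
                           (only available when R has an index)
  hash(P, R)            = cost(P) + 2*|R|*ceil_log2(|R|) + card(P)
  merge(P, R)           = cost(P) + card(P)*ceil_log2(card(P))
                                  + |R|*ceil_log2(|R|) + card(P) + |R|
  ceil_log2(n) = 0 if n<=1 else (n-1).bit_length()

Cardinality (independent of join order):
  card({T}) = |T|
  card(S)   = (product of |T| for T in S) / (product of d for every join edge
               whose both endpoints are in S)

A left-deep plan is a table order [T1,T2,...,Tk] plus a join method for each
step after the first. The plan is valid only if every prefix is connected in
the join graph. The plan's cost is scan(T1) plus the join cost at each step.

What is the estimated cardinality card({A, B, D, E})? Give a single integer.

125000

Tables in S: A(50), B(50), D(150), E(120)
Edges inside S: B-A(d=2), A-D(d=30), D-E(d=6)
numerator = 50 * 50 * 150 * 120 = 45000000
denominator = 2 * 30 * 6 = 360
card(S) = 45000000 / 360 = 125000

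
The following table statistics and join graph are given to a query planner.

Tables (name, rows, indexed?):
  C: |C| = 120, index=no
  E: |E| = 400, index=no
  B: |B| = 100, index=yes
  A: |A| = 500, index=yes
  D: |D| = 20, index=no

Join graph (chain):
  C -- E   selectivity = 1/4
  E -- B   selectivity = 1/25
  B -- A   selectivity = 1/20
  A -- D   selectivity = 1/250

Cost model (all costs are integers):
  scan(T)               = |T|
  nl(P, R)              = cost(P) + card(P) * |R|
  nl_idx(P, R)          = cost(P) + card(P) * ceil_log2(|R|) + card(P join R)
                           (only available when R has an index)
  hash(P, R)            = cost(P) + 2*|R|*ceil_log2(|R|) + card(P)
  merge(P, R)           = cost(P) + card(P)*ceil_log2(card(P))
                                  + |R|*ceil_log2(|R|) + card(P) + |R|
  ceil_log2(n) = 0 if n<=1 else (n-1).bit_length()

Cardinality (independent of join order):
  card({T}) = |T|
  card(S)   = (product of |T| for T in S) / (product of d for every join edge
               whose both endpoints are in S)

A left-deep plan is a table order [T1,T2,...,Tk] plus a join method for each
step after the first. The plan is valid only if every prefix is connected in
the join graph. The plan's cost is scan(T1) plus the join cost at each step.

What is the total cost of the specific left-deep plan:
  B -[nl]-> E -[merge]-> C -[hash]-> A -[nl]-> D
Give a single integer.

step 1: scan B: cost=100, card=100
step 2: join E via nl
    card(P join E) = 100*400/(25) = 1600
    cost = 100 + 100*400 = 40100
step 3: join C via merge
    card(P join C) = 1600*120/(4) = 48000
    cost = 40100 + 1600*11 + 120*7 + 1600 + 120 = 60260
step 4: join A via hash
    card(P join A) = 48000*500/(20) = 1200000
    cost = 60260 + 2*500*9 + 48000 = 117260
step 5: join D via nl
    card(P join D) = 1200000*20/(250) = 96000
    cost = 117260 + 1200000*20 = 24117260

24117260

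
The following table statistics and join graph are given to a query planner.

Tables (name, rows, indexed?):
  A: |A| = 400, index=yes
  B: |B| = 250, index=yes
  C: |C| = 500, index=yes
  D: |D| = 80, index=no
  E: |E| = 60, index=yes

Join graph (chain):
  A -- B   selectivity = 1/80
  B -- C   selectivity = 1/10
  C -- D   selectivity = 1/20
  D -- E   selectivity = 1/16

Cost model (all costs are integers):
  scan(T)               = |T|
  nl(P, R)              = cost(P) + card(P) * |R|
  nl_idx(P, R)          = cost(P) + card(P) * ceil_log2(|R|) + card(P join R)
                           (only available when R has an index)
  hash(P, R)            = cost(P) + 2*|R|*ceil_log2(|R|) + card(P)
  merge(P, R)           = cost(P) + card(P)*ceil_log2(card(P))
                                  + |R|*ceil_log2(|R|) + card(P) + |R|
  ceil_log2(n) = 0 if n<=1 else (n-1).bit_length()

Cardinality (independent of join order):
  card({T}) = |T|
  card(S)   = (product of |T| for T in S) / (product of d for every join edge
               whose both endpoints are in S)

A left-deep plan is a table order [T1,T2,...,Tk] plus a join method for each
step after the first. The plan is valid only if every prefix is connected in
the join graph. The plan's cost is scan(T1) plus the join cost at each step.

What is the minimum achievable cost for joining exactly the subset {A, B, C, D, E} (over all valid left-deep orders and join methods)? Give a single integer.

211040

Selinger DP over subsets of {A,B,C,D,E}:
  {A}: scan cost=400, card=400
  {B}: scan cost=250, card=250
  {C}: scan cost=500, card=500
  {D}: scan cost=80, card=80
  {E}: scan cost=60, card=60
  {AB}: card=1250; try (A,nl_idx)→3750, (B,hash)→4800, (B,nl_idx)→4850, (A,merge)→6500, (B,merge)→6650, (A,hash)→7700 …(+2); best=3750 via (A,nl_idx)
  {BC}: card=12500; try (B,hash)→5000, (C,merge)→7500, (B,merge)→7750, (C,hash)→9500, (C,nl_idx)→15000, (B,nl_idx)→17000 …(+2); best=5000 via (B,hash)
  {CD}: card=2000; try (D,hash)→2120, (C,nl_idx)→2800, (C,merge)→5720, (D,merge)→6140, (C,hash)→9160, (C,nl)→40080 …(+1); best=2120 via (D,hash)
  {DE}: card=300; try (E,nl_idx)→860, (E,hash)→880, (D,merge)→1120, (E,merge)→1140, (D,hash)→1240, (D,nl)→4860 …(+1); best=860 via (E,nl_idx)
  {ABC}: card=62500; try (C,hash)→14000, (C,merge)→23750, (A,hash)→24700, (C,nl_idx)→77500, (A,nl_idx)→180000, (A,merge)→196500 …(+2); best=14000 via (C,hash)
  {BCD}: card=50000; try (B,hash)→8120, (D,hash)→18620, (B,merge)→28370, (B,nl_idx)→68120, (D,merge)→193140, (B,nl)→502120 …(+1); best=8120 via (B,hash)
  {CDE}: card=7500; try (E,hash)→4840, (C,merge)→8860, (C,hash)→10160, (C,nl_idx)→11060, (E,nl_idx)→21620, (E,merge)→26540 …(+2); best=4840 via (E,hash)
  {ABCD}: card=250000; try (A,hash)→65320, (D,hash)→77620, (A,nl_idx)→708120, (A,merge)→862120, (D,merge)→1077140, (D,nl)→5014000 …(+1); best=65320 via (A,hash)
  {BCDE}: card=187500; try (B,hash)→16340, (E,hash)→58840, (B,merge)→112090, (B,nl_idx)→252340, (E,nl_idx)→495620, (E,merge)→858540 …(+2); best=16340 via (B,hash)
  {ABCDE}: card=937500; try (A,hash)→211040, (E,hash)→316040, (E,nl_idx)→2502820, (A,nl_idx)→2641340, (A,merge)→3582840, (E,merge)→4815740 …(+2); best=211040 via (A,hash)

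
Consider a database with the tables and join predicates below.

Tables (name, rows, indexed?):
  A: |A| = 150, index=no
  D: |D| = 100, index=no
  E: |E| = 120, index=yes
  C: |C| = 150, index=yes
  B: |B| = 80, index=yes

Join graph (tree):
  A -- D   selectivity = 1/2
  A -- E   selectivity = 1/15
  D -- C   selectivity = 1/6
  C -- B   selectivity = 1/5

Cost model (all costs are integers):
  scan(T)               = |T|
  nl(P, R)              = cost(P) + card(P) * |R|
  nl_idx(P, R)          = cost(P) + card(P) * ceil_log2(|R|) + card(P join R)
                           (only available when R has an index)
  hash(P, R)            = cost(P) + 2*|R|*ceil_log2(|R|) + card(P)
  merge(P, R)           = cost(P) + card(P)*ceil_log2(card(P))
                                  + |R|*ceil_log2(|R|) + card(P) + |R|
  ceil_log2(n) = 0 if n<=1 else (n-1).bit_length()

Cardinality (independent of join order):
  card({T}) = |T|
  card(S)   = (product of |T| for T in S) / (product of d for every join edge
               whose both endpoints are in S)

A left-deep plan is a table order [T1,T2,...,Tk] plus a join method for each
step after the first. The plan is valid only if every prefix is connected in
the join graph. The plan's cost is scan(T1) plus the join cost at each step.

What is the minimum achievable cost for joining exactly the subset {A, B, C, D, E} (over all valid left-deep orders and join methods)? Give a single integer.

Selinger DP over subsets of {A,B,C,D,E}:
  {A}: scan cost=150, card=150
  {D}: scan cost=100, card=100
  {E}: scan cost=120, card=120
  {C}: scan cost=150, card=150
  {B}: scan cost=80, card=80
  {AD}: card=7500; try (D,hash)→1700, (A,merge)→2250, (D,merge)→2300, (A,hash)→2600, (A,nl)→15100, (D,nl)→15150; best=1700 via (D,hash)
  {AE}: card=1200; try (E,hash)→1980, (E,nl_idx)→2400, (A,merge)→2430, (E,merge)→2460, (A,hash)→2640, (A,nl)→18120 …(+1); best=1980 via (E,hash)
  {CD}: card=2500; try (D,hash)→1700, (C,merge)→2250, (D,merge)→2300, (C,hash)→2600, (C,nl_idx)→3400, (C,nl)→15100 …(+1); best=1700 via (D,hash)
  {BC}: card=2400; try (B,hash)→1420, (C,merge)→2070, (B,merge)→2140, (C,hash)→2560, (C,nl_idx)→3120, (B,nl_idx)→3600 …(+2); best=1420 via (B,hash)
  {ADE}: card=60000; try (D,hash)→4580, (E,hash)→10880, (D,merge)→17180, (E,merge)→107660, (E,nl_idx)→114200, (D,nl)→121980 …(+1); best=4580 via (D,hash)
  {ACD}: card=187500; try (A,hash)→6600, (C,hash)→11600, (A,merge)→35550, (C,merge)→108050, (C,nl_idx)→249200, (A,nl)→376700 …(+1); best=6600 via (A,hash)
  {BCD}: card=40000; try (D,hash)→5220, (B,hash)→5320, (D,merge)→33420, (B,merge)→34840, (B,nl_idx)→59200, (B,nl)→201700 …(+1); best=5220 via (D,hash)
  {ACDE}: card=1500000; try (C,hash)→66980, (E,hash)→195780, (C,merge)→1025930, (C,nl_idx)→1984580, (E,nl_idx)→2819100, (E,merge)→3570060 …(+2); best=66980 via (C,hash)
  {ABCD}: card=3000000; try (A,hash)→47620, (B,hash)→195220, (A,merge)→686570, (B,merge)→3569740, (B,nl_idx)→4319100, (A,nl)→6005220 …(+1); best=47620 via (A,hash)
  {ABCDE}: card=24000000; try (B,hash)→1568100, (E,hash)→3049300, (B,merge)→33067620, (B,nl_idx)→34566980, (E,nl_idx)→45047620, (E,merge)→69048580 …(+2); best=1568100 via (B,hash)

1568100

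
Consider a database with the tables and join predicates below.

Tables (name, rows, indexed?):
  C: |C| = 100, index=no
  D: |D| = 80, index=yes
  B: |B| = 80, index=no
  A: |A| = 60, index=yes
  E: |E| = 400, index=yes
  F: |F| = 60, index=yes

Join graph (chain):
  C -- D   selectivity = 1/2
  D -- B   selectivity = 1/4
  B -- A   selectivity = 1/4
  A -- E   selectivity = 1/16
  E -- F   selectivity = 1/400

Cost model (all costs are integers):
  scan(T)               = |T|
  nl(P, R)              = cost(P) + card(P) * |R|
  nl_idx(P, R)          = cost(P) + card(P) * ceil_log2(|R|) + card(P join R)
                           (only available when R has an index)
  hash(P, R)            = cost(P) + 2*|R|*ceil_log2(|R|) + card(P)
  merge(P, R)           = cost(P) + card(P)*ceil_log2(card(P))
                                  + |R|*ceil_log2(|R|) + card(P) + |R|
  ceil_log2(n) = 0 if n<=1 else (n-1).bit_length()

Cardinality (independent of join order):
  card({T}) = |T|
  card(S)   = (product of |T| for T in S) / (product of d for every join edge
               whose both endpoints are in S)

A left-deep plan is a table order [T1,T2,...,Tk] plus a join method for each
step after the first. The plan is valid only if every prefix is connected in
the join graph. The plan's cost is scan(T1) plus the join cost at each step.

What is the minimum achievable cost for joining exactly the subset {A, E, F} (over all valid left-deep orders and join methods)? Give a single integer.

Selinger DP over subsets of {A,E,F}:
  {A}: scan cost=60, card=60
  {E}: scan cost=400, card=400
  {F}: scan cost=60, card=60
  {AE}: card=1500; try (A,hash)→1520, (E,nl_idx)→2100, (A,nl_idx)→4300, (E,merge)→4480, (A,merge)→4820, (E,hash)→7320 …(+2); best=1520 via (A,hash)
  {EF}: card=60; try (E,nl_idx)→660, (F,hash)→1520, (F,nl_idx)→2860, (E,merge)→4480, (F,merge)→4820, (E,hash)→7320 …(+2); best=660 via (E,nl_idx)
  {AEF}: card=225; try (A,nl_idx)→1245, (A,hash)→1440, (A,merge)→1500, (F,hash)→3740, (A,nl)→4260, (F,nl_idx)→10745 …(+2); best=1245 via (A,nl_idx)

1245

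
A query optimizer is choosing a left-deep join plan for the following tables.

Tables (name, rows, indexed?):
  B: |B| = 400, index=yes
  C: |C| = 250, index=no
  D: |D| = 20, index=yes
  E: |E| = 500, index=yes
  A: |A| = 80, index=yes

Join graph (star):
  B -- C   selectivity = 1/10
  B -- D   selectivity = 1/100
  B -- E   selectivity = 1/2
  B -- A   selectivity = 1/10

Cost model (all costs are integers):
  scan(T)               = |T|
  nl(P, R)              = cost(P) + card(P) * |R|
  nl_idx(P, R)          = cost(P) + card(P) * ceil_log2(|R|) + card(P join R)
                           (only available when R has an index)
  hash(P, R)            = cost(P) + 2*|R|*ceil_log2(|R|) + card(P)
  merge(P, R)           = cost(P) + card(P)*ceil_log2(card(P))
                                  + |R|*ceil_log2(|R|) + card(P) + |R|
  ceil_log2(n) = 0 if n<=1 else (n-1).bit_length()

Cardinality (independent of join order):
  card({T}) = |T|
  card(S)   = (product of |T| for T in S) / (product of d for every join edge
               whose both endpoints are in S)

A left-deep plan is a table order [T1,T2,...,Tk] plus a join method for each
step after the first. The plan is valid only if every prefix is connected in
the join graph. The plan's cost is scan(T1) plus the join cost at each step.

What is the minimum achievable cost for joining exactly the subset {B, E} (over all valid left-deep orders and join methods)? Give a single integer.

Selinger DP over subsets of {B,E}:
  {B}: scan cost=400, card=400
  {E}: scan cost=500, card=500
  {BE}: card=100000; try (B,hash)→8200, (E,merge)→9400, (B,merge)→9500, (E,hash)→9800, (E,nl_idx)→104000, (B,nl_idx)→105000 …(+2); best=8200 via (B,hash)

8200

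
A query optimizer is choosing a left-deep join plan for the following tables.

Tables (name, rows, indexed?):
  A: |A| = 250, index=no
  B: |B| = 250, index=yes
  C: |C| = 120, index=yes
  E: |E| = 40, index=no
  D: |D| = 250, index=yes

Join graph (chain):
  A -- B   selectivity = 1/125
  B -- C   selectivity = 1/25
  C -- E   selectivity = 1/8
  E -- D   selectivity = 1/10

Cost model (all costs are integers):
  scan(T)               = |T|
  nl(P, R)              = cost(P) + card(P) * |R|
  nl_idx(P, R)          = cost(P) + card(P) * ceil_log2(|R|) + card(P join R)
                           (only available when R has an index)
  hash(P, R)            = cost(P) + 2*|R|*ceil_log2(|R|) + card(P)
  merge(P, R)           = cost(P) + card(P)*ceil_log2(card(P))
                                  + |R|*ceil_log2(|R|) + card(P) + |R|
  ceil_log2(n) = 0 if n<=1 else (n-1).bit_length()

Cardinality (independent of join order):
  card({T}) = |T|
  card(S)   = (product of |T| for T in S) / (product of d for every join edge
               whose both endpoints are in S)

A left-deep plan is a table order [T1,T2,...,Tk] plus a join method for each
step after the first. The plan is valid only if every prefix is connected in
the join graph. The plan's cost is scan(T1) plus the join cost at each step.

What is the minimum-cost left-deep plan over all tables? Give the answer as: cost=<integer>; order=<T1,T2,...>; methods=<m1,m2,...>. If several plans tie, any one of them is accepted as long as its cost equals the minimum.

Selinger DP (subsets sized 1..n):
  {A}: scan cost=250, card=250
  {B}: scan cost=250, card=250
  {C}: scan cost=120, card=120
  {E}: scan cost=40, card=40
  {D}: scan cost=250, card=250
  {AB}: card=500; try (B,nl_idx)→2750, (B,hash)→4500, (A,hash)→4500, (B,merge)→4750, (A,merge)→4750, (B,nl)→62750 …(+1); best=2750 via (B,nl_idx)
  {BC}: card=1200; try (C,hash)→2180, (B,nl_idx)→2280, (C,nl_idx)→3200, (B,merge)→3330, (C,merge)→3460, (B,hash)→4240 …(+2); best=2180 via (C,hash)
  {CE}: card=600; try (E,hash)→720, (C,nl_idx)→920, (C,merge)→1280, (E,merge)→1360, (C,hash)→1760, (C,nl)→4840 …(+1); best=720 via (E,hash)
  {DE}: card=1000; try (E,hash)→980, (D,nl_idx)→1360, (D,merge)→2570, (E,merge)→2780, (D,hash)→4080, (D,nl)→10040 …(+1); best=980 via (E,hash)
  {ABC}: card=2400; try (C,hash)→4930, (A,hash)→7380, (C,nl_idx)→8650, (C,merge)→8710, (A,merge)→18830, (C,nl)→62750 …(+1); best=4930 via (C,hash)
  {BCE}: card=6000; try (E,hash)→3860, (B,hash)→5320, (B,merge)→9570, (B,nl_idx)→11520, (E,merge)→16860, (E,nl)→50180 …(+1); best=3860 via (E,hash)
  {CDE}: card=15000; try (C,hash)→3660, (D,hash)→5320, (D,merge)→9570, (C,merge)→12940, (D,nl_idx)→20520, (C,nl_idx)→22980 …(+2); best=3660 via (C,hash)
  {ABCE}: card=12000; try (E,hash)→7810, (A,hash)→13860, (E,merge)→36410, (A,merge)→90110, (E,nl)→100930, (A,nl)→1503860; best=7810 via (E,hash)
  {BCDE}: card=150000; try (D,hash)→13860, (B,hash)→22660, (D,merge)→90110, (D,nl_idx)→201860, (B,merge)→230910, (B,nl_idx)→273660 …(+2); best=13860 via (D,hash)
  {ABCDE}: card=300000; try (D,hash)→23810, (A,hash)→167860, (D,merge)→190060, (D,nl_idx)→403810, (A,merge)→2866110, (D,nl)→3007810 …(+1); best=23810 via (D,hash)

cost=23810; order=A,B,C,E,D; methods=nl_idx,hash,hash,hash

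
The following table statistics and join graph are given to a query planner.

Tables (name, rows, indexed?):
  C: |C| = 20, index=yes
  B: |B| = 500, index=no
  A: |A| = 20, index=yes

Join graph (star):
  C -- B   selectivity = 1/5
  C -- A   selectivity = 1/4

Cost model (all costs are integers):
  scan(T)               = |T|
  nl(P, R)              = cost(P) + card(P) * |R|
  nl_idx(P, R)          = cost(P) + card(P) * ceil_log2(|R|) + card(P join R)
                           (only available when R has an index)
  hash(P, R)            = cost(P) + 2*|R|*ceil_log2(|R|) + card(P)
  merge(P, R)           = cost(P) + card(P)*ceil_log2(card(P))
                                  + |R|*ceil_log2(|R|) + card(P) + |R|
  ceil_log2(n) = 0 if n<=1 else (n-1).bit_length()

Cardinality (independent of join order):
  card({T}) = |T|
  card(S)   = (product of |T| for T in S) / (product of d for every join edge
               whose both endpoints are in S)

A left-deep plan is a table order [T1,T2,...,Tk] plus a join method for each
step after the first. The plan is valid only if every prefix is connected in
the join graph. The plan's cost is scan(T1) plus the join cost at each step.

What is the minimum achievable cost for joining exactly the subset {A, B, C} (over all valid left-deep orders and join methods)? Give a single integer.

3400

Selinger DP over subsets of {A,B,C}:
  {C}: scan cost=20, card=20
  {B}: scan cost=500, card=500
  {A}: scan cost=20, card=20
  {BC}: card=2000; try (C,hash)→1200, (C,nl_idx)→5000, (B,merge)→5140, (C,merge)→5620, (B,hash)→9040, (B,nl)→10020 …(+1); best=1200 via (C,hash)
  {AC}: card=100; try (C,nl_idx)→220, (A,nl_idx)→220, (C,hash)→240, (A,hash)→240, (C,merge)→260, (A,merge)→260 …(+2); best=220 via (C,nl_idx)
  {ABC}: card=10000; try (A,hash)→3400, (B,merge)→6020, (B,hash)→9320, (A,nl_idx)→21200, (A,merge)→25320, (A,nl)→41200 …(+1); best=3400 via (A,hash)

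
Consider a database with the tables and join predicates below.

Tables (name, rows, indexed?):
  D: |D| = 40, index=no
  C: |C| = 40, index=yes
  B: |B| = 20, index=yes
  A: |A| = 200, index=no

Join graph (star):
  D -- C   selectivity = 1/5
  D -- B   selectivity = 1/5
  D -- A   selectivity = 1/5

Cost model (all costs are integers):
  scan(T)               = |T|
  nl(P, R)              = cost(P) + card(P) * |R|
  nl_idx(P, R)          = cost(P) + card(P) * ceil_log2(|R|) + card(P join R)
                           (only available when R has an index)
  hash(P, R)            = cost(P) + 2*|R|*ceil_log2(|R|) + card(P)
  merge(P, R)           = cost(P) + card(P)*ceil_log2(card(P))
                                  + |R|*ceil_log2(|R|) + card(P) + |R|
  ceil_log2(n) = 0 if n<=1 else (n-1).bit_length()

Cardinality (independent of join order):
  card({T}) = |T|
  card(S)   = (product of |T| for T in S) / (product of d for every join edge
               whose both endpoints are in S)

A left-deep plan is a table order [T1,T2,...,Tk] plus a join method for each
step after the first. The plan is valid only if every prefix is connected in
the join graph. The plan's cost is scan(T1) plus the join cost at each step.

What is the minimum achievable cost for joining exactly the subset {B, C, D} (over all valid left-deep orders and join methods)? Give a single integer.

Selinger DP over subsets of {B,C,D}:
  {D}: scan cost=40, card=40
  {C}: scan cost=40, card=40
  {B}: scan cost=20, card=20
  {CD}: card=320; try (D,hash)→560, (C,hash)→560, (D,merge)→600, (C,merge)→600, (C,nl_idx)→600, (D,nl)→1640 …(+1); best=560 via (D,hash)
  {BD}: card=160; try (B,hash)→280, (B,nl_idx)→400, (D,merge)→420, (B,merge)→440, (D,hash)→520, (D,nl)→820 …(+1); best=280 via (B,hash)
  {BCD}: card=1280; try (C,hash)→920, (B,hash)→1080, (C,merge)→2000, (C,nl_idx)→2520, (B,nl_idx)→3440, (B,merge)→3880 …(+2); best=920 via (C,hash)

920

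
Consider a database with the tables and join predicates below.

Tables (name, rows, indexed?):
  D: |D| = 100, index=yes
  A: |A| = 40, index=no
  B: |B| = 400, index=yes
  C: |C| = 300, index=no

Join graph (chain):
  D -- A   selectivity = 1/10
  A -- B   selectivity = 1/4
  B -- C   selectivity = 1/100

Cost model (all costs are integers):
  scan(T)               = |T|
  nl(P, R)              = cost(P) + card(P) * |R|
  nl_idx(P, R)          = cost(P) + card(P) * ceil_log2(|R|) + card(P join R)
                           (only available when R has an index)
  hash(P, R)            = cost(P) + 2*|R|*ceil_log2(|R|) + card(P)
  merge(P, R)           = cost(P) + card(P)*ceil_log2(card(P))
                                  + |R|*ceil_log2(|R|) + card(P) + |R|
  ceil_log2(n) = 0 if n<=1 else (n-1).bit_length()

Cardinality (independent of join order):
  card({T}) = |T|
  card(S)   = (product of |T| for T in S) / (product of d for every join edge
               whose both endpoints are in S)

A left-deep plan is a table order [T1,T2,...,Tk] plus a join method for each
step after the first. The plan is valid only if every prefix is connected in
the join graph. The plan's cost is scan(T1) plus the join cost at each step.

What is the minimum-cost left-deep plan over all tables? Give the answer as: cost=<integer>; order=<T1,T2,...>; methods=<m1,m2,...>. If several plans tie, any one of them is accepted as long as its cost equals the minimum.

cost=19280; order=C,B,A,D; methods=nl_idx,hash,hash

Selinger DP (subsets sized 1..n):
  {D}: scan cost=100, card=100
  {A}: scan cost=40, card=40
  {B}: scan cost=400, card=400
  {C}: scan cost=300, card=300
  {AD}: card=400; try (A,hash)→680, (D,nl_idx)→720, (D,merge)→1120, (A,merge)→1180, (D,hash)→1480, (D,nl)→4040 …(+1); best=680 via (A,hash)
  {AB}: card=4000; try (A,hash)→1280, (B,merge)→4320, (B,nl_idx)→4400, (A,merge)→4680, (B,hash)→7280, (B,nl)→16040 …(+1); best=1280 via (A,hash)
  {BC}: card=1200; try (B,nl_idx)→4200, (C,hash)→6200, (B,merge)→7300, (C,merge)→7400, (B,hash)→7800, (B,nl)→120300 …(+1); best=4200 via (B,nl_idx)
  {ABD}: card=40000; try (D,hash)→6680, (B,hash)→8280, (B,merge)→8680, (B,nl_idx)→44280, (D,merge)→54080, (D,nl_idx)→69280 …(+2); best=6680 via (D,hash)
  {ABC}: card=12000; try (A,hash)→5880, (C,hash)→10680, (A,merge)→18880, (A,nl)→52200, (C,merge)→56280, (C,nl)→1201280; best=5880 via (A,hash)
  {ABCD}: card=120000; try (D,hash)→19280, (C,hash)→52080, (D,merge)→186680, (D,nl_idx)→209880, (C,merge)→689680, (D,nl)→1205880 …(+1); best=19280 via (D,hash)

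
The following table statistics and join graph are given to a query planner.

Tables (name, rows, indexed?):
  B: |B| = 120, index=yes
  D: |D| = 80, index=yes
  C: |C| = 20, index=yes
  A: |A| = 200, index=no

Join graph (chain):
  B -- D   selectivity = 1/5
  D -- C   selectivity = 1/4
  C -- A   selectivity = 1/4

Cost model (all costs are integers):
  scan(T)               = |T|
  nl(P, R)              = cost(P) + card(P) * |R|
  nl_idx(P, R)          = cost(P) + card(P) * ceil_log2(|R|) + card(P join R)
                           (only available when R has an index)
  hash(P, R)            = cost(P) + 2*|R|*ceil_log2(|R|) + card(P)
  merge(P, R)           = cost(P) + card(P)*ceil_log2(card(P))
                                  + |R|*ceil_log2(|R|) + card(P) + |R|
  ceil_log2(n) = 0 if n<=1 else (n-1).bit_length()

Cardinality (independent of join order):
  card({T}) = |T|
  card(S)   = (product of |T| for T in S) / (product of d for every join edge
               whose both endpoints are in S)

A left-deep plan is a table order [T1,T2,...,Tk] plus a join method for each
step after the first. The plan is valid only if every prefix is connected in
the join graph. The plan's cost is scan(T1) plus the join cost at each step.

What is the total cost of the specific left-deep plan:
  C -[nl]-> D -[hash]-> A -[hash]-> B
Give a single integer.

26900

step 1: scan C: cost=20, card=20
step 2: join D via nl
    card(P join D) = 20*80/(4) = 400
    cost = 20 + 20*80 = 1620
step 3: join A via hash
    card(P join A) = 400*200/(4) = 20000
    cost = 1620 + 2*200*8 + 400 = 5220
step 4: join B via hash
    card(P join B) = 20000*120/(5) = 480000
    cost = 5220 + 2*120*7 + 20000 = 26900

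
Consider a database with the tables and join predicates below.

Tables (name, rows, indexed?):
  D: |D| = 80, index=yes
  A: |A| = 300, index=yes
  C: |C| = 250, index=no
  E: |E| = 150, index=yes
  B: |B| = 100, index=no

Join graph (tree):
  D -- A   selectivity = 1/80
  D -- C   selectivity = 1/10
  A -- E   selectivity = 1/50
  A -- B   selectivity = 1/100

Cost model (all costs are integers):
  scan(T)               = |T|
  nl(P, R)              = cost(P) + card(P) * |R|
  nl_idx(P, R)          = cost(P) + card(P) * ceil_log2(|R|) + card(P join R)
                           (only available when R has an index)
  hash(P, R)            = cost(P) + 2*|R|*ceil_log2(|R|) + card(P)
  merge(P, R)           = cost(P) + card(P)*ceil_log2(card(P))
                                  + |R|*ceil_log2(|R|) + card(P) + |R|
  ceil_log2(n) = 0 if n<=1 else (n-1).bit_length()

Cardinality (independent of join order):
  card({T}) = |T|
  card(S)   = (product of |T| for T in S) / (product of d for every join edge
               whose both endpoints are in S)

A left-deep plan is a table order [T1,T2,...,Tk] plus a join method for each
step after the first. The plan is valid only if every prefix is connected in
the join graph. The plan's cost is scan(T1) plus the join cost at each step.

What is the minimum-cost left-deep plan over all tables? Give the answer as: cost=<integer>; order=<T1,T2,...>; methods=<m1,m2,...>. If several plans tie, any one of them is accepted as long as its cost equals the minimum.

cost=10320; order=B,A,D,E,C; methods=nl_idx,hash,hash,hash

Selinger DP (subsets sized 1..n):
  {D}: scan cost=80, card=80
  {A}: scan cost=300, card=300
  {C}: scan cost=250, card=250
  {E}: scan cost=150, card=150
  {B}: scan cost=100, card=100
  {AD}: card=300; try (A,nl_idx)→1100, (D,hash)→1720, (D,nl_idx)→2700, (A,merge)→3720, (D,merge)→3940, (A,hash)→5560 …(+2); best=1100 via (A,nl_idx)
  {CD}: card=2000; try (D,hash)→1620, (C,merge)→2970, (D,merge)→3140, (D,nl_idx)→4000, (C,hash)→4160, (C,nl)→20080 …(+1); best=1620 via (D,hash)
  {AE}: card=900; try (A,nl_idx)→2400, (E,hash)→3000, (E,nl_idx)→3600, (A,merge)→4500, (E,merge)→4650, (A,hash)→5700 …(+2); best=2400 via (A,nl_idx)
  {AB}: card=300; try (A,nl_idx)→1300, (B,hash)→2000, (A,merge)→3900, (B,merge)→4100, (A,hash)→5600, (A,nl)→30100 …(+1); best=1300 via (A,nl_idx)
  {ACD}: card=7500; try (C,hash)→5400, (C,merge)→6350, (A,hash)→9020, (A,nl_idx)→27120, (A,merge)→28620, (C,nl)→76100 …(+1); best=5400 via (C,hash)
  {ADE}: card=900; try (E,hash)→3800, (E,nl_idx)→4400, (D,hash)→4420, (E,merge)→5450, (D,nl_idx)→9600, (D,merge)→12940 …(+2); best=3800 via (E,hash)
  {ABD}: card=300; try (D,hash)→2720, (B,hash)→2800, (D,nl_idx)→3700, (B,merge)→4900, (D,merge)→4940, (D,nl)→25300 …(+1); best=2720 via (D,hash)
  {ABE}: card=900; try (E,hash)→4000, (E,nl_idx)→4600, (B,hash)→4700, (E,merge)→5650, (B,merge)→13100, (E,nl)→46300 …(+1); best=4000 via (E,hash)
  {ACDE}: card=22500; try (C,hash)→8700, (E,hash)→15300, (C,merge)→15950, (E,nl_idx)→87900, (E,merge)→111750, (C,nl)→228800 …(+1); best=8700 via (C,hash)
  {ABCD}: card=7500; try (C,hash)→7020, (C,merge)→7970, (B,hash)→14300, (C,nl)→77720, (B,merge)→111200, (B,nl)→755400; best=7020 via (C,hash)
  {ABDE}: card=900; try (E,hash)→5420, (E,nl_idx)→6020, (D,hash)→6020, (B,hash)→6100, (E,merge)→7070, (D,nl_idx)→11200 …(+5); best=5420 via (E,hash)
  {ABCDE}: card=22500; try (C,hash)→10320, (E,hash)→16920, (C,merge)→17570, (B,hash)→32600, (E,nl_idx)→89520, (E,merge)→113370 …(+4); best=10320 via (C,hash)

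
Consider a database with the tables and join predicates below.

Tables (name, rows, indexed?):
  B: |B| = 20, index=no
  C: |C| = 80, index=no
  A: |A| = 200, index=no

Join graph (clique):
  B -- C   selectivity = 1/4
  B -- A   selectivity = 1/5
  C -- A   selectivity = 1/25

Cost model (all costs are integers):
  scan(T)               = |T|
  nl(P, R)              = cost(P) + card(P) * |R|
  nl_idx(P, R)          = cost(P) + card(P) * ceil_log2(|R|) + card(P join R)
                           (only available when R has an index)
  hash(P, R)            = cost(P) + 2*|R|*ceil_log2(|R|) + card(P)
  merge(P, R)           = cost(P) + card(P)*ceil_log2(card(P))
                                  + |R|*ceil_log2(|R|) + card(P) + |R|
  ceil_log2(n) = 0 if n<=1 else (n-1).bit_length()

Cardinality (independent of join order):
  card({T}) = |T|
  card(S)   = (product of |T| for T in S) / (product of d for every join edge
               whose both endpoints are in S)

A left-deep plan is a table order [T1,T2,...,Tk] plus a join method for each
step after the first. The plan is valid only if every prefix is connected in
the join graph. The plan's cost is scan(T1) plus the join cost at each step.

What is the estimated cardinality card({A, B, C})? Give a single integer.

Tables in S: A(200), B(20), C(80)
Edges inside S: B-C(d=4), B-A(d=5), C-A(d=25)
numerator = 200 * 20 * 80 = 320000
denominator = 4 * 5 * 25 = 500
card(S) = 320000 / 500 = 640

640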